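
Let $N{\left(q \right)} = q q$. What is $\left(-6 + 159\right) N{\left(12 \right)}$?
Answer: $22032$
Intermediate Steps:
$N{\left(q \right)} = q^{2}$
$\left(-6 + 159\right) N{\left(12 \right)} = \left(-6 + 159\right) 12^{2} = 153 \cdot 144 = 22032$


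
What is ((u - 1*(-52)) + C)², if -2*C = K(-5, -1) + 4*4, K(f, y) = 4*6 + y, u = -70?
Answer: 5625/4 ≈ 1406.3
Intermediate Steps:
K(f, y) = 24 + y
C = -39/2 (C = -((24 - 1) + 4*4)/2 = -(23 + 16)/2 = -½*39 = -39/2 ≈ -19.500)
((u - 1*(-52)) + C)² = ((-70 - 1*(-52)) - 39/2)² = ((-70 + 52) - 39/2)² = (-18 - 39/2)² = (-75/2)² = 5625/4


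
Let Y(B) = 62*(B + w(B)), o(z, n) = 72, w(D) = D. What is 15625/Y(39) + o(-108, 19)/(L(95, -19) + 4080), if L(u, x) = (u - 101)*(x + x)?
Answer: 5638391/1736124 ≈ 3.2477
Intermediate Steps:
L(u, x) = 2*x*(-101 + u) (L(u, x) = (-101 + u)*(2*x) = 2*x*(-101 + u))
Y(B) = 124*B (Y(B) = 62*(B + B) = 62*(2*B) = 124*B)
15625/Y(39) + o(-108, 19)/(L(95, -19) + 4080) = 15625/((124*39)) + 72/(2*(-19)*(-101 + 95) + 4080) = 15625/4836 + 72/(2*(-19)*(-6) + 4080) = 15625*(1/4836) + 72/(228 + 4080) = 15625/4836 + 72/4308 = 15625/4836 + 72*(1/4308) = 15625/4836 + 6/359 = 5638391/1736124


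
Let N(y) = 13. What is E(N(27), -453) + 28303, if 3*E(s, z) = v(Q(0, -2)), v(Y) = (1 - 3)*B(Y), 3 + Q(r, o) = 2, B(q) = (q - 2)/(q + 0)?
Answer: 28301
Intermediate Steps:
B(q) = (-2 + q)/q
Q(r, o) = -1 (Q(r, o) = -3 + 2 = -1)
v(Y) = -2*(-2 + Y)/Y (v(Y) = (1 - 3)*((-2 + Y)/Y) = -2*(-2 + Y)/Y)
E(s, z) = -2 (E(s, z) = (-2 + 4/(-1))/3 = (-2 + 4*(-1))/3 = (-2 - 4)/3 = (1/3)*(-6) = -2)
E(N(27), -453) + 28303 = -2 + 28303 = 28301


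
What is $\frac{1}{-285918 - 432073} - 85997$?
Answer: $- \frac{61745072028}{717991} \approx -85997.0$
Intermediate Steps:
$\frac{1}{-285918 - 432073} - 85997 = \frac{1}{-717991} - 85997 = - \frac{1}{717991} - 85997 = - \frac{61745072028}{717991}$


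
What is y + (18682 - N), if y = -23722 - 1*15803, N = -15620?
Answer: -5223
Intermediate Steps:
y = -39525 (y = -23722 - 15803 = -39525)
y + (18682 - N) = -39525 + (18682 - 1*(-15620)) = -39525 + (18682 + 15620) = -39525 + 34302 = -5223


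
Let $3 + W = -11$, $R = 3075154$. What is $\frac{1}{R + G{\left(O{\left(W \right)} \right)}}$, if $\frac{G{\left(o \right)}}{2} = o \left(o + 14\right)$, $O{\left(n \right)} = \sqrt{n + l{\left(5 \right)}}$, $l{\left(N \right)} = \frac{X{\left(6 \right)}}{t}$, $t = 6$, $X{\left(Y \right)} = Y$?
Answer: $- \frac{i}{- 3075128 i + 28 \sqrt{13}} \approx 3.2519 \cdot 10^{-7} - 1.0676 \cdot 10^{-11} i$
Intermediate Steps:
$l{\left(N \right)} = 1$ ($l{\left(N \right)} = \frac{6}{6} = 6 \cdot \frac{1}{6} = 1$)
$W = -14$ ($W = -3 - 11 = -14$)
$O{\left(n \right)} = \sqrt{1 + n}$ ($O{\left(n \right)} = \sqrt{n + 1} = \sqrt{1 + n}$)
$G{\left(o \right)} = 2 o \left(14 + o\right)$ ($G{\left(o \right)} = 2 o \left(o + 14\right) = 2 o \left(14 + o\right)$)
$\frac{1}{R + G{\left(O{\left(W \right)} \right)}} = \frac{1}{3075154 + 2 \sqrt{1 - 14} \left(14 + \sqrt{1 - 14}\right)} = \frac{1}{3075154 + 2 \sqrt{-13} \left(14 + \sqrt{-13}\right)} = \frac{1}{3075154 + 2 i \sqrt{13} \left(14 + i \sqrt{13}\right)}$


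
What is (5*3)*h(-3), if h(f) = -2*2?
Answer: -60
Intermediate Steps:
h(f) = -4
(5*3)*h(-3) = (5*3)*(-4) = 15*(-4) = -60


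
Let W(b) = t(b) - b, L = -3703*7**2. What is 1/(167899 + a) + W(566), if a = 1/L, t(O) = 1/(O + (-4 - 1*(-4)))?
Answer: -4879770621619229/8621529868116 ≈ -566.00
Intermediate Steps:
t(O) = 1/O (t(O) = 1/(O + (-4 + 4)) = 1/(O + 0) = 1/O)
L = -181447 (L = -3703*49 = -181447)
W(b) = 1/b - b
a = -1/181447 (a = 1/(-181447) = -1/181447 ≈ -5.5113e-6)
1/(167899 + a) + W(566) = 1/(167899 - 1/181447) + (1/566 - 1*566) = 1/(30464769852/181447) + (1/566 - 566) = 181447/30464769852 - 320355/566 = -4879770621619229/8621529868116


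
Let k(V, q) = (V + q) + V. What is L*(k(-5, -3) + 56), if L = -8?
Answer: -344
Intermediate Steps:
k(V, q) = q + 2*V
L*(k(-5, -3) + 56) = -8*((-3 + 2*(-5)) + 56) = -8*((-3 - 10) + 56) = -8*(-13 + 56) = -8*43 = -344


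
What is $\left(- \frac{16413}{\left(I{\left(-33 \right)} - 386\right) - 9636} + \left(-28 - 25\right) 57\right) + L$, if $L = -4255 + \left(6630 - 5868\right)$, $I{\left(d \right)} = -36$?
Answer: $- \frac{65501399}{10058} \approx -6512.4$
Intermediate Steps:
$L = -3493$ ($L = -4255 + \left(6630 - 5868\right) = -4255 + 762 = -3493$)
$\left(- \frac{16413}{\left(I{\left(-33 \right)} - 386\right) - 9636} + \left(-28 - 25\right) 57\right) + L = \left(- \frac{16413}{\left(-36 - 386\right) - 9636} + \left(-28 - 25\right) 57\right) - 3493 = \left(- \frac{16413}{\left(-36 - 386\right) - 9636} - 3021\right) - 3493 = \left(- \frac{16413}{-422 - 9636} - 3021\right) - 3493 = \left(- \frac{16413}{-10058} - 3021\right) - 3493 = \left(\left(-16413\right) \left(- \frac{1}{10058}\right) - 3021\right) - 3493 = \left(\frac{16413}{10058} - 3021\right) - 3493 = - \frac{30368805}{10058} - 3493 = - \frac{65501399}{10058}$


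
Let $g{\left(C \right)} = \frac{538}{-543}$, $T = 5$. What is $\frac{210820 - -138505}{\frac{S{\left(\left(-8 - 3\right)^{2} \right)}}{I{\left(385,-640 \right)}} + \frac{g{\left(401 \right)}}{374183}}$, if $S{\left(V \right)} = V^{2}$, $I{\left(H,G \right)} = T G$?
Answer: $- \frac{227124261522960000}{2974780145129} \approx -76350.0$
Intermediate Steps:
$I{\left(H,G \right)} = 5 G$
$g{\left(C \right)} = - \frac{538}{543}$ ($g{\left(C \right)} = 538 \left(- \frac{1}{543}\right) = - \frac{538}{543}$)
$\frac{210820 - -138505}{\frac{S{\left(\left(-8 - 3\right)^{2} \right)}}{I{\left(385,-640 \right)}} + \frac{g{\left(401 \right)}}{374183}} = \frac{210820 - -138505}{\frac{\left(\left(-8 - 3\right)^{2}\right)^{2}}{5 \left(-640\right)} - \frac{538}{543 \cdot 374183}} = \frac{210820 + 138505}{\frac{\left(\left(-11\right)^{2}\right)^{2}}{-3200} - \frac{538}{203181369}} = \frac{349325}{121^{2} \left(- \frac{1}{3200}\right) - \frac{538}{203181369}} = \frac{349325}{14641 \left(- \frac{1}{3200}\right) - \frac{538}{203181369}} = \frac{349325}{- \frac{14641}{3200} - \frac{538}{203181369}} = \frac{349325}{- \frac{2974780145129}{650180380800}} = 349325 \left(- \frac{650180380800}{2974780145129}\right) = - \frac{227124261522960000}{2974780145129}$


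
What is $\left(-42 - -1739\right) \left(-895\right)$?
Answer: $-1518815$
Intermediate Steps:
$\left(-42 - -1739\right) \left(-895\right) = \left(-42 + 1739\right) \left(-895\right) = 1697 \left(-895\right) = -1518815$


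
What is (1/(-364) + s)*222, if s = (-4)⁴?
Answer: 10343313/182 ≈ 56831.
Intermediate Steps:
s = 256
(1/(-364) + s)*222 = (1/(-364) + 256)*222 = (-1/364 + 256)*222 = (93183/364)*222 = 10343313/182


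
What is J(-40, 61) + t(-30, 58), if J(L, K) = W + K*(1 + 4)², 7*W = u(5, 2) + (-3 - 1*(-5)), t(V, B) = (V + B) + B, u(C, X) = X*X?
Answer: 11283/7 ≈ 1611.9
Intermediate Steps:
u(C, X) = X²
t(V, B) = V + 2*B (t(V, B) = (B + V) + B = V + 2*B)
W = 6/7 (W = (2² + (-3 - 1*(-5)))/7 = (4 + (-3 + 5))/7 = (4 + 2)/7 = (⅐)*6 = 6/7 ≈ 0.85714)
J(L, K) = 6/7 + 25*K (J(L, K) = 6/7 + K*(1 + 4)² = 6/7 + K*5² = 6/7 + K*25 = 6/7 + 25*K)
J(-40, 61) + t(-30, 58) = (6/7 + 25*61) + (-30 + 2*58) = (6/7 + 1525) + (-30 + 116) = 10681/7 + 86 = 11283/7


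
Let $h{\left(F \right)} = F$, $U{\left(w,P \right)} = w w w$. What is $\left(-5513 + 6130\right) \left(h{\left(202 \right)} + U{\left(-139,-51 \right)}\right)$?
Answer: $-1656902289$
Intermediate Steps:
$U{\left(w,P \right)} = w^{3}$ ($U{\left(w,P \right)} = w w^{2} = w^{3}$)
$\left(-5513 + 6130\right) \left(h{\left(202 \right)} + U{\left(-139,-51 \right)}\right) = \left(-5513 + 6130\right) \left(202 + \left(-139\right)^{3}\right) = 617 \left(202 - 2685619\right) = 617 \left(-2685417\right) = -1656902289$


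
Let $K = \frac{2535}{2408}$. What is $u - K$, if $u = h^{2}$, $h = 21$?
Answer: $\frac{1059393}{2408} \approx 439.95$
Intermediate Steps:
$u = 441$ ($u = 21^{2} = 441$)
$K = \frac{2535}{2408}$ ($K = 2535 \cdot \frac{1}{2408} = \frac{2535}{2408} \approx 1.0527$)
$u - K = 441 - \frac{2535}{2408} = \frac{1059393}{2408}$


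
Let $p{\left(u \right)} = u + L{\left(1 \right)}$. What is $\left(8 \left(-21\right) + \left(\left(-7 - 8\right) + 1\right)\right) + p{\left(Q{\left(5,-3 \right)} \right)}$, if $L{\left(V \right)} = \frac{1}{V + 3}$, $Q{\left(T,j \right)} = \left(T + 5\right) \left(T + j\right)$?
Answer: $- \frac{647}{4} \approx -161.75$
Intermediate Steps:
$Q{\left(T,j \right)} = \left(5 + T\right) \left(T + j\right)$
$L{\left(V \right)} = \frac{1}{3 + V}$
$p{\left(u \right)} = \frac{1}{4} + u$ ($p{\left(u \right)} = u + \frac{1}{3 + 1} = u + \frac{1}{4} = \frac{1}{4} + u$)
$\left(8 \left(-21\right) + \left(\left(-7 - 8\right) + 1\right)\right) + p{\left(Q{\left(5,-3 \right)} \right)} = \left(8 \left(-21\right) + \left(\left(-7 - 8\right) + 1\right)\right) + \left(\frac{1}{4} + \left(5^{2} + 5 \cdot 5 + 5 \left(-3\right) + 5 \left(-3\right)\right)\right) = \left(-168 + \left(-15 + 1\right)\right) + \left(\frac{1}{4} + \left(25 + 25 - 15 - 15\right)\right) = \left(-168 - 14\right) + \left(\frac{1}{4} + 20\right) = -182 + \frac{81}{4} = - \frac{647}{4}$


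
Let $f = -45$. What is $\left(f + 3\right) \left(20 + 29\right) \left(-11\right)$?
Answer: $22638$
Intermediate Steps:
$\left(f + 3\right) \left(20 + 29\right) \left(-11\right) = \left(-45 + 3\right) \left(20 + 29\right) \left(-11\right) = \left(-42\right) 49 \left(-11\right) = \left(-2058\right) \left(-11\right) = 22638$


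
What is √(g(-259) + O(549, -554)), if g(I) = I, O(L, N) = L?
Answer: √290 ≈ 17.029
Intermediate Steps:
√(g(-259) + O(549, -554)) = √(-259 + 549) = √290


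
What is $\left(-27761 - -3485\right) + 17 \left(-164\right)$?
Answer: $-27064$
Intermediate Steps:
$\left(-27761 - -3485\right) + 17 \left(-164\right) = \left(-27761 + 3485\right) - 2788 = -24276 - 2788 = -27064$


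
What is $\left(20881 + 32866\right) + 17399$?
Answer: $71146$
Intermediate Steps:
$\left(20881 + 32866\right) + 17399 = 53747 + 17399 = 71146$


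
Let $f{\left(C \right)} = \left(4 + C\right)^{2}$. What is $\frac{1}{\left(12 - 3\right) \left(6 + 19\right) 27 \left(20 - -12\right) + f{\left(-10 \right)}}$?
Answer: $\frac{1}{194436} \approx 5.1431 \cdot 10^{-6}$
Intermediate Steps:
$\frac{1}{\left(12 - 3\right) \left(6 + 19\right) 27 \left(20 - -12\right) + f{\left(-10 \right)}} = \frac{1}{\left(12 - 3\right) \left(6 + 19\right) 27 \left(20 - -12\right) + \left(4 - 10\right)^{2}} = \frac{1}{9 \cdot 25 \cdot 27 \left(20 + 12\right) + \left(-6\right)^{2}} = \frac{1}{225 \cdot 27 \cdot 32 + 36} = \frac{1}{6075 \cdot 32 + 36} = \frac{1}{194400 + 36} = \frac{1}{194436}$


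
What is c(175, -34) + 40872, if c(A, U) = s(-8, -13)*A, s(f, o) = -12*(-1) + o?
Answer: 40697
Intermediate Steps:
s(f, o) = 12 + o (s(f, o) = -4*(-3) + o = 12 + o)
c(A, U) = -A (c(A, U) = (12 - 13)*A = -A)
c(175, -34) + 40872 = -1*175 + 40872 = -175 + 40872 = 40697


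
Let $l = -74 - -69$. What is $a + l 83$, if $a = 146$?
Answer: $-269$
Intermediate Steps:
$l = -5$ ($l = -74 + 69 = -5$)
$a + l 83 = 146 - 415 = -269$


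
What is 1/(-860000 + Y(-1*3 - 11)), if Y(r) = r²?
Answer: -1/859804 ≈ -1.1631e-6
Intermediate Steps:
1/(-860000 + Y(-1*3 - 11)) = 1/(-860000 + (-1*3 - 11)²) = 1/(-860000 + (-3 - 11)²) = 1/(-860000 + (-14)²) = 1/(-860000 + 196) = 1/(-859804) = -1/859804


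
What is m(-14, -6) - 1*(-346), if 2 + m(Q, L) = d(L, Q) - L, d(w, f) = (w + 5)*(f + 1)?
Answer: 363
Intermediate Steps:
d(w, f) = (1 + f)*(5 + w) (d(w, f) = (5 + w)*(1 + f) = (1 + f)*(5 + w))
m(Q, L) = 3 + 5*Q + L*Q (m(Q, L) = -2 + ((5 + L + 5*Q + Q*L) - L) = -2 + ((5 + L + 5*Q + L*Q) - L) = -2 + (5 + 5*Q + L*Q) = 3 + 5*Q + L*Q)
m(-14, -6) - 1*(-346) = (3 + 5*(-14) - 6*(-14)) - 1*(-346) = (3 - 70 + 84) + 346 = 17 + 346 = 363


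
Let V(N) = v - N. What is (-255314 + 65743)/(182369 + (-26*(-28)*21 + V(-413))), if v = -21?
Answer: -189571/198049 ≈ -0.95719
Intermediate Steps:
V(N) = -21 - N
(-255314 + 65743)/(182369 + (-26*(-28)*21 + V(-413))) = (-255314 + 65743)/(182369 + (-26*(-28)*21 + (-21 - 1*(-413)))) = -189571/(182369 + (728*21 + (-21 + 413))) = -189571/(182369 + (15288 + 392)) = -189571/(182369 + 15680) = -189571/198049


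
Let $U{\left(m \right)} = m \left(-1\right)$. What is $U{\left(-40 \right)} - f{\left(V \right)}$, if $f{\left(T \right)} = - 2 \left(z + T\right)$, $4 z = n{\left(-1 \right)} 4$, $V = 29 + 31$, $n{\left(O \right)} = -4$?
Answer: $152$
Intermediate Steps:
$U{\left(m \right)} = - m$
$V = 60$
$z = -4$ ($z = \frac{\left(-4\right) 4}{4} = \frac{1}{4} \left(-16\right) = -4$)
$f{\left(T \right)} = 8 - 2 T$ ($f{\left(T \right)} = - 2 \left(-4 + T\right) = 8 - 2 T$)
$U{\left(-40 \right)} - f{\left(V \right)} = \left(-1\right) \left(-40\right) - \left(8 - 120\right) = 40 - \left(8 - 120\right) = 40 - -112 = 40 + 112 = 152$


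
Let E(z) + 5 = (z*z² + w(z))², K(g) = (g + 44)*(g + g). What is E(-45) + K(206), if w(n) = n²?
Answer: 7938912995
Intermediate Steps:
K(g) = 2*g*(44 + g) (K(g) = (44 + g)*(2*g) = 2*g*(44 + g))
E(z) = -5 + (z² + z³)² (E(z) = -5 + (z*z² + z²)² = -5 + (z³ + z²)² = -5 + (z² + z³)²)
E(-45) + K(206) = (-5 + (-45)⁴*(1 - 45)²) + 2*206*(44 + 206) = (-5 + 4100625*(-44)²) + 2*206*250 = (-5 + 4100625*1936) + 103000 = (-5 + 7938810000) + 103000 = 7938809995 + 103000 = 7938912995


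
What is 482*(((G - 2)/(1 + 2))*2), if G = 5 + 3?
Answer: 1928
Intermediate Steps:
G = 8
482*(((G - 2)/(1 + 2))*2) = 482*(((8 - 2)/(1 + 2))*2) = 482*((6/3)*2) = 482*((6*(1/3))*2) = 482*(2*2) = 482*4 = 1928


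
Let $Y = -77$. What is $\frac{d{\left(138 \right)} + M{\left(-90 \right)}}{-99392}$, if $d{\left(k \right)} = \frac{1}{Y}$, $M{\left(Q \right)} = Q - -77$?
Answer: $\frac{501}{3826592} \approx 0.00013093$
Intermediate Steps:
$M{\left(Q \right)} = 77 + Q$ ($M{\left(Q \right)} = Q + 77 = 77 + Q$)
$d{\left(k \right)} = - \frac{1}{77}$ ($d{\left(k \right)} = \frac{1}{-77} = - \frac{1}{77}$)
$\frac{d{\left(138 \right)} + M{\left(-90 \right)}}{-99392} = \frac{- \frac{1}{77} + \left(77 - 90\right)}{-99392} = \left(- \frac{1}{77} - 13\right) \left(- \frac{1}{99392}\right) = \left(- \frac{1002}{77}\right) \left(- \frac{1}{99392}\right) = \frac{501}{3826592}$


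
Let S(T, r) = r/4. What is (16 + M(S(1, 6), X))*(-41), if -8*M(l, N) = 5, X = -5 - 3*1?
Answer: -5043/8 ≈ -630.38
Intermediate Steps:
S(T, r) = r/4 (S(T, r) = r*(¼) = r/4)
X = -8 (X = -5 - 3 = -8)
M(l, N) = -5/8 (M(l, N) = -⅛*5 = -5/8)
(16 + M(S(1, 6), X))*(-41) = (16 - 5/8)*(-41) = (123/8)*(-41) = -5043/8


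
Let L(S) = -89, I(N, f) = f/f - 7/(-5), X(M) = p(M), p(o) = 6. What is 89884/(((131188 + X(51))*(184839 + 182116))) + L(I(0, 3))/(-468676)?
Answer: 2163395331807/11281568954643260 ≈ 0.00019176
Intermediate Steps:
X(M) = 6
I(N, f) = 12/5 (I(N, f) = 1 - 7*(-⅕) = 1 + 7/5 = 12/5)
89884/(((131188 + X(51))*(184839 + 182116))) + L(I(0, 3))/(-468676) = 89884/(((131188 + 6)*(184839 + 182116))) - 89/(-468676) = 89884/((131194*366955)) - 89*(-1/468676) = 89884/48142294270 + 89/468676 = 89884*(1/48142294270) + 89/468676 = 44942/24071147135 + 89/468676 = 2163395331807/11281568954643260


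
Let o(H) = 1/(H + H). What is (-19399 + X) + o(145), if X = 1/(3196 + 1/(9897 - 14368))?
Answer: -554396735881/28578630 ≈ -19399.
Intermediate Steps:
o(H) = 1/(2*H)
X = 4471/14289315 (X = 1/(3196 + 1/(-4471)) = 1/(3196 - 1/4471) = 1/(14289315/4471) = 4471/14289315 ≈ 0.00031289)
(-19399 + X) + o(145) = (-19399 + 4471/14289315) + (1/2)/145 = -277198417214/14289315 + (1/2)*(1/145) = -277198417214/14289315 + 1/290 = -554396735881/28578630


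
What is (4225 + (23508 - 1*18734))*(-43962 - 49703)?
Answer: -842891335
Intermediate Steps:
(4225 + (23508 - 1*18734))*(-43962 - 49703) = (4225 + (23508 - 18734))*(-93665) = (4225 + 4774)*(-93665) = 8999*(-93665) = -842891335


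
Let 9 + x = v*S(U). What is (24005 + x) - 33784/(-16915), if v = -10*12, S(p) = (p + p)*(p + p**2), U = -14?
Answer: 10749786924/16915 ≈ 6.3552e+5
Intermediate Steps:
S(p) = 2*p*(p + p**2) (S(p) = (2*p)*(p + p**2) = 2*p*(p + p**2))
v = -120
x = 611511 (x = -9 - 240*(-14)**2*(1 - 14) = -9 - 240*196*(-13) = -9 - 120*(-5096) = -9 + 611520 = 611511)
(24005 + x) - 33784/(-16915) = (24005 + 611511) - 33784/(-16915) = 635516 - 33784*(-1/16915) = 635516 + 33784/16915 = 10749786924/16915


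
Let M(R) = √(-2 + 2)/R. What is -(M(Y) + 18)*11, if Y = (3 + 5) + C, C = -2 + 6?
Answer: -198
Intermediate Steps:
C = 4
Y = 12 (Y = (3 + 5) + 4 = 8 + 4 = 12)
M(R) = 0 (M(R) = √0/R = 0/R = 0)
-(M(Y) + 18)*11 = -(0 + 18)*11 = -18*11 = -1*198 = -198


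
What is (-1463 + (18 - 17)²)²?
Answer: 2137444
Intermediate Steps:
(-1463 + (18 - 17)²)² = (-1463 + 1²)² = (-1463 + 1)² = (-1462)² = 2137444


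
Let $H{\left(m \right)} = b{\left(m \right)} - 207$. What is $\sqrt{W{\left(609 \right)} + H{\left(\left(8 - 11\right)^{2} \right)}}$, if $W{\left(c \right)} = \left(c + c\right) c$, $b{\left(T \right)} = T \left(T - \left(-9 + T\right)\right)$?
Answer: $18 \sqrt{2289} \approx 861.18$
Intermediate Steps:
$b{\left(T \right)} = 9 T$ ($b{\left(T \right)} = T 9 = 9 T$)
$W{\left(c \right)} = 2 c^{2}$ ($W{\left(c \right)} = 2 c c = 2 c^{2}$)
$H{\left(m \right)} = -207 + 9 m$ ($H{\left(m \right)} = 9 m - 207 = -207 + 9 m$)
$\sqrt{W{\left(609 \right)} + H{\left(\left(8 - 11\right)^{2} \right)}} = \sqrt{2 \cdot 609^{2} - \left(207 - 9 \left(8 - 11\right)^{2}\right)} = \sqrt{2 \cdot 370881 - \left(207 - 9 \left(-3\right)^{2}\right)} = \sqrt{741762 + \left(-207 + 9 \cdot 9\right)} = \sqrt{741762 + \left(-207 + 81\right)} = \sqrt{741762 - 126} = \sqrt{741636} = 18 \sqrt{2289}$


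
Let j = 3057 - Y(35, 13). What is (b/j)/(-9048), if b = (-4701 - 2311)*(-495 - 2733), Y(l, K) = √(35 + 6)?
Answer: -1441549749/1761571708 - 471557*√41/1761571708 ≈ -0.82005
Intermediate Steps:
Y(l, K) = √41
b = 22634736 (b = -7012*(-3228) = 22634736)
j = 3057 - √41 ≈ 3050.6
(b/j)/(-9048) = (22634736/(3057 - √41))/(-9048) = (22634736/(3057 - √41))*(-1/9048) = -943114/(377*(3057 - √41))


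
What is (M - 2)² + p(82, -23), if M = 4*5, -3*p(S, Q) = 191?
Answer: 781/3 ≈ 260.33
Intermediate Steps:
p(S, Q) = -191/3 (p(S, Q) = -⅓*191 = -191/3)
M = 20
(M - 2)² + p(82, -23) = (20 - 2)² - 191/3 = 18² - 191/3 = 324 - 191/3 = 781/3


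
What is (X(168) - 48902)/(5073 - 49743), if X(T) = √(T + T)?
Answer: 24451/22335 - 2*√21/22335 ≈ 1.0943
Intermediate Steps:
X(T) = √2*√T (X(T) = √(2*T) = √2*√T)
(X(168) - 48902)/(5073 - 49743) = (√2*√168 - 48902)/(5073 - 49743) = (√2*(2*√42) - 48902)/(-44670) = (4*√21 - 48902)*(-1/44670) = (-48902 + 4*√21)*(-1/44670) = 24451/22335 - 2*√21/22335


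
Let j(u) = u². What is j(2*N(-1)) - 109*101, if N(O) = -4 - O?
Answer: -10973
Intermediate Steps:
j(2*N(-1)) - 109*101 = (2*(-4 - 1*(-1)))² - 109*101 = (2*(-4 + 1))² - 11009 = (2*(-3))² - 11009 = (-6)² - 11009 = 36 - 11009 = -10973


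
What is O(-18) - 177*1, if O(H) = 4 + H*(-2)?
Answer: -137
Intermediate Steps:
O(H) = 4 - 2*H
O(-18) - 177*1 = (4 - 2*(-18)) - 177*1 = (4 + 36) - 177 = 40 - 177 = -137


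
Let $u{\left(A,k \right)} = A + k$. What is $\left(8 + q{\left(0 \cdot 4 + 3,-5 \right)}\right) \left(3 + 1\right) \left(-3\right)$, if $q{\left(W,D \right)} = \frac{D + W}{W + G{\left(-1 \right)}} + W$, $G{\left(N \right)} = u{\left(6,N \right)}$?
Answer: $-129$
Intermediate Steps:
$G{\left(N \right)} = 6 + N$
$q{\left(W,D \right)} = W + \frac{D + W}{5 + W}$ ($q{\left(W,D \right)} = \frac{D + W}{W + \left(6 - 1\right)} + W = \frac{D + W}{W + 5} + W = \frac{D + W}{5 + W} + W = W + \frac{D + W}{5 + W}$)
$\left(8 + q{\left(0 \cdot 4 + 3,-5 \right)}\right) \left(3 + 1\right) \left(-3\right) = \left(8 + \frac{-5 + \left(0 \cdot 4 + 3\right)^{2} + 6 \left(0 \cdot 4 + 3\right)}{5 + \left(0 \cdot 4 + 3\right)}\right) \left(3 + 1\right) \left(-3\right) = \left(8 + \frac{-5 + \left(0 + 3\right)^{2} + 6 \left(0 + 3\right)}{5 + \left(0 + 3\right)}\right) 4 \left(-3\right) = \left(8 + \frac{-5 + 3^{2} + 6 \cdot 3}{5 + 3}\right) \left(-12\right) = \left(8 + \frac{-5 + 9 + 18}{8}\right) \left(-12\right) = \left(8 + \frac{1}{8} \cdot 22\right) \left(-12\right) = \left(8 + \frac{11}{4}\right) \left(-12\right) = \frac{43}{4} \left(-12\right) = -129$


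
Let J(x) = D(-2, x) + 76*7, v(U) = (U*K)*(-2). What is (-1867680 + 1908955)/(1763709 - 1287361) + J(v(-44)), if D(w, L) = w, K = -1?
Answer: 252505715/476348 ≈ 530.09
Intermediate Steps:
v(U) = 2*U (v(U) = (U*(-1))*(-2) = -U*(-2) = 2*U)
J(x) = 530 (J(x) = -2 + 76*7 = -2 + 532 = 530)
(-1867680 + 1908955)/(1763709 - 1287361) + J(v(-44)) = (-1867680 + 1908955)/(1763709 - 1287361) + 530 = 41275/476348 + 530 = 252505715/476348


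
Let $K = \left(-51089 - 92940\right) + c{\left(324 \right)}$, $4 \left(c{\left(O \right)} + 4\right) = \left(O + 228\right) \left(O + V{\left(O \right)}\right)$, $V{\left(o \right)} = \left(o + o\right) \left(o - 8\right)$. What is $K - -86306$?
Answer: $28244969$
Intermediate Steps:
$V{\left(o \right)} = 2 o \left(-8 + o\right)$
$c{\left(O \right)} = -4 + \frac{\left(228 + O\right) \left(O + 2 O \left(-8 + O\right)\right)}{4}$ ($c{\left(O \right)} = -4 + \frac{\left(O + 228\right) \left(O + 2 O \left(-8 + O\right)\right)}{4} = -4 + \frac{\left(228 + O\right) \left(O + 2 O \left(-8 + O\right)\right)}{4}$)
$K = 28158663$ ($K = \left(-51089 - 92940\right) + \left(-4 + \frac{324^{3}}{2} - 277020 + \frac{441 \cdot 324^{2}}{4}\right) = -144029 + \left(-4 + \frac{1}{2} \cdot 34012224 - 277020 + \frac{441}{4} \cdot 104976\right) = -144029 + \left(-4 + 17006112 - 277020 + 11573604\right) = -144029 + 28302692 = 28158663$)
$K - -86306 = 28158663 - -86306 = 28158663 + 86306 = 28244969$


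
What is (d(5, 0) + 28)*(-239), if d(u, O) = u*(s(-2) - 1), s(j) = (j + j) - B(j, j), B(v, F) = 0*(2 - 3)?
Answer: -717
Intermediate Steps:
B(v, F) = 0 (B(v, F) = 0*(-1) = 0)
s(j) = 2*j (s(j) = (j + j) - 1*0 = 2*j + 0 = 2*j)
d(u, O) = -5*u (d(u, O) = u*(2*(-2) - 1) = u*(-4 - 1) = u*(-5) = -5*u)
(d(5, 0) + 28)*(-239) = (-5*5 + 28)*(-239) = (-25 + 28)*(-239) = 3*(-239) = -717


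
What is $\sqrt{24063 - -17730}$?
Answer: $\sqrt{41793} \approx 204.43$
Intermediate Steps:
$\sqrt{24063 - -17730} = \sqrt{24063 + 17730} = \sqrt{41793}$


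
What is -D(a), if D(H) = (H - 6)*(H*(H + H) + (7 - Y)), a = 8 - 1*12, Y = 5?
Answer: 340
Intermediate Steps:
a = -4 (a = 8 - 12 = -4)
D(H) = (-6 + H)*(2 + 2*H²) (D(H) = (H - 6)*(H*(H + H) + (7 - 1*5)) = (-6 + H)*(H*(2*H) + (7 - 5)) = (-6 + H)*(2*H² + 2) = (-6 + H)*(2 + 2*H²))
-D(a) = -(-12 - 12*(-4)² + 2*(-4) + 2*(-4)³) = -(-12 - 12*16 - 8 + 2*(-64)) = -(-12 - 192 - 8 - 128) = -1*(-340) = 340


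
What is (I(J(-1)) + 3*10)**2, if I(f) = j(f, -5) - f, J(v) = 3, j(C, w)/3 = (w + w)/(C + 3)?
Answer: 484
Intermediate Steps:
j(C, w) = 6*w/(3 + C) (j(C, w) = 3*((w + w)/(C + 3)) = 3*((2*w)/(3 + C)) = 3*(2*w/(3 + C)) = 6*w/(3 + C))
I(f) = -f - 30/(3 + f) (I(f) = 6*(-5)/(3 + f) - f = -30/(3 + f) - f = -f - 30/(3 + f))
(I(J(-1)) + 3*10)**2 = ((-30 - 1*3*(3 + 3))/(3 + 3) + 3*10)**2 = ((-30 - 1*3*6)/6 + 30)**2 = ((-30 - 18)/6 + 30)**2 = ((1/6)*(-48) + 30)**2 = (-8 + 30)**2 = 22**2 = 484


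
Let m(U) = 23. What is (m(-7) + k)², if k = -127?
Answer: 10816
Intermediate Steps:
(m(-7) + k)² = (23 - 127)² = (-104)² = 10816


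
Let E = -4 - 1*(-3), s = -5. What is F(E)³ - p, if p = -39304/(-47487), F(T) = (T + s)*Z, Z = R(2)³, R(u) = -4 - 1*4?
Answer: 1376697005860472/47487 ≈ 2.8991e+10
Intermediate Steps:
R(u) = -8 (R(u) = -4 - 4 = -8)
Z = -512 (Z = (-8)³ = -512)
E = -1 (E = -4 + 3 = -1)
F(T) = 2560 - 512*T (F(T) = (T - 5)*(-512) = (-5 + T)*(-512) = 2560 - 512*T)
p = 39304/47487 (p = -39304*(-1/47487) = 39304/47487 ≈ 0.82768)
F(E)³ - p = (2560 - 512*(-1))³ - 1*39304/47487 = (2560 + 512)³ - 39304/47487 = 3072³ - 39304/47487 = 28991029248 - 39304/47487 = 1376697005860472/47487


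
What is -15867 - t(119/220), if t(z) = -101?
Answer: -15766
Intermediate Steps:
-15867 - t(119/220) = -15867 - 1*(-101) = -15867 + 101 = -15766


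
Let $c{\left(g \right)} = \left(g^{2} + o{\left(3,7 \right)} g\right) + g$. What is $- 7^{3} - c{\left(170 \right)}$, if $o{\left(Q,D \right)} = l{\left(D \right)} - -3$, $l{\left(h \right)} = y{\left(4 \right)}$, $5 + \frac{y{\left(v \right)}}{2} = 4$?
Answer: $-29583$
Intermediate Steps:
$y{\left(v \right)} = -2$ ($y{\left(v \right)} = -10 + 2 \cdot 4 = -10 + 8 = -2$)
$l{\left(h \right)} = -2$
$o{\left(Q,D \right)} = 1$ ($o{\left(Q,D \right)} = -2 - -3 = -2 + 3 = 1$)
$c{\left(g \right)} = g^{2} + 2 g$ ($c{\left(g \right)} = \left(g^{2} + 1 g\right) + g = \left(g^{2} + g\right) + g = \left(g + g^{2}\right) + g = g^{2} + 2 g$)
$- 7^{3} - c{\left(170 \right)} = - 7^{3} - 170 \left(2 + 170\right) = \left(-1\right) 343 - 170 \cdot 172 = -343 - 29240 = -29583$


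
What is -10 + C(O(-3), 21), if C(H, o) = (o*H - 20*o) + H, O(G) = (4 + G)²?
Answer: -408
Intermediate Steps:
C(H, o) = H - 20*o + H*o (C(H, o) = (H*o - 20*o) + H = (-20*o + H*o) + H = H - 20*o + H*o)
-10 + C(O(-3), 21) = -10 + ((4 - 3)² - 20*21 + (4 - 3)²*21) = -10 + (1² - 420 + 1²*21) = -10 + (1 - 420 + 1*21) = -10 + (1 - 420 + 21) = -10 - 398 = -408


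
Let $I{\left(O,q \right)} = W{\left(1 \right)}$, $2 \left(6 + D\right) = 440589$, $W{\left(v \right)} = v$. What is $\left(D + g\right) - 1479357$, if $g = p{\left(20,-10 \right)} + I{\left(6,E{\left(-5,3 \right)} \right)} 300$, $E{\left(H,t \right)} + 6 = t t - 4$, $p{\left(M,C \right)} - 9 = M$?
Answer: $- \frac{2517479}{2} \approx -1.2587 \cdot 10^{6}$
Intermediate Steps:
$p{\left(M,C \right)} = 9 + M$
$E{\left(H,t \right)} = -10 + t^{2}$ ($E{\left(H,t \right)} = -6 + \left(t t - 4\right) = -6 + \left(t^{2} - 4\right) = -6 + \left(-4 + t^{2}\right) = -10 + t^{2}$)
$D = \frac{440577}{2}$ ($D = -6 + \frac{1}{2} \cdot 440589 = -6 + \frac{440589}{2} = \frac{440577}{2} \approx 2.2029 \cdot 10^{5}$)
$I{\left(O,q \right)} = 1$
$g = 329$ ($g = \left(9 + 20\right) + 1 \cdot 300 = 29 + 300 = 329$)
$\left(D + g\right) - 1479357 = \left(\frac{440577}{2} + 329\right) - 1479357 = \frac{441235}{2} - 1479357 = - \frac{2517479}{2}$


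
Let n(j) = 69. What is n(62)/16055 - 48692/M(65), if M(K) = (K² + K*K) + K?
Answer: -2403577/420641 ≈ -5.7141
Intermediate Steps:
M(K) = K + 2*K² (M(K) = (K² + K²) + K = 2*K² + K = K + 2*K²)
n(62)/16055 - 48692/M(65) = 69/16055 - 48692*1/(65*(1 + 2*65)) = 69*(1/16055) - 48692*1/(65*(1 + 130)) = 69/16055 - 48692/(65*131) = 69/16055 - 48692/8515 = -2403577/420641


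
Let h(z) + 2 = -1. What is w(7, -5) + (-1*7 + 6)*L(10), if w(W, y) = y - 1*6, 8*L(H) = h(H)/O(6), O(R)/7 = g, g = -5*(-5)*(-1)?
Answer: -15403/1400 ≈ -11.002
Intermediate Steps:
h(z) = -3 (h(z) = -2 - 1 = -3)
g = -25 (g = 25*(-1) = -25)
O(R) = -175 (O(R) = 7*(-25) = -175)
L(H) = 3/1400 (L(H) = (-3/(-175))/8 = (-3*(-1/175))/8 = (1/8)*(3/175) = 3/1400)
w(W, y) = -6 + y (w(W, y) = y - 6 = -6 + y)
w(7, -5) + (-1*7 + 6)*L(10) = (-6 - 5) + (-1*7 + 6)*(3/1400) = -11 + (-7 + 6)*(3/1400) = -11 - 1*3/1400 = -11 - 3/1400 = -15403/1400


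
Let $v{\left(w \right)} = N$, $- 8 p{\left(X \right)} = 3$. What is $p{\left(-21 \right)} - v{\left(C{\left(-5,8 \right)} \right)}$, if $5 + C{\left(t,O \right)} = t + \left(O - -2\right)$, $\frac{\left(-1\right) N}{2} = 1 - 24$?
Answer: $- \frac{371}{8} \approx -46.375$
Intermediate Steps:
$p{\left(X \right)} = - \frac{3}{8}$ ($p{\left(X \right)} = \left(- \frac{1}{8}\right) 3 = - \frac{3}{8}$)
$N = 46$ ($N = - 2 \left(1 - 24\right) = \left(-2\right) \left(-23\right) = 46$)
$C{\left(t,O \right)} = -3 + O + t$ ($C{\left(t,O \right)} = -5 + \left(t + \left(O - -2\right)\right) = -5 + \left(t + \left(O + 2\right)\right) = -5 + \left(t + \left(2 + O\right)\right) = -5 + \left(2 + O + t\right) = -3 + O + t$)
$v{\left(w \right)} = 46$
$p{\left(-21 \right)} - v{\left(C{\left(-5,8 \right)} \right)} = - \frac{3}{8} - 46 = - \frac{371}{8}$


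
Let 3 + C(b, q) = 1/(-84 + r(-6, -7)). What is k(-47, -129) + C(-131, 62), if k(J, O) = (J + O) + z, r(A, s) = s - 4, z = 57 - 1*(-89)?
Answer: -3136/95 ≈ -33.010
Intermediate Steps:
z = 146 (z = 57 + 89 = 146)
r(A, s) = -4 + s
C(b, q) = -286/95 (C(b, q) = -3 + 1/(-84 + (-4 - 7)) = -3 + 1/(-84 - 11) = -3 + 1/(-95) = -3 - 1/95 = -286/95)
k(J, O) = 146 + J + O (k(J, O) = (J + O) + 146 = 146 + J + O)
k(-47, -129) + C(-131, 62) = (146 - 47 - 129) - 286/95 = -30 - 286/95 = -3136/95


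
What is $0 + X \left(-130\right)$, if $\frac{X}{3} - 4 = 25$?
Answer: $-11310$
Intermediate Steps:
$X = 87$ ($X = 12 + 3 \cdot 25 = 12 + 75 = 87$)
$0 + X \left(-130\right) = 0 + 87 \left(-130\right) = 0 - 11310 = -11310$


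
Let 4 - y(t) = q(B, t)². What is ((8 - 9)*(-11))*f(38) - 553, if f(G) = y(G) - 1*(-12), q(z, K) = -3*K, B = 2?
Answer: -143333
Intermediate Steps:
y(t) = 4 - 9*t² (y(t) = 4 - (-3*t)² = 4 - 9*t²)
f(G) = 16 - 9*G² (f(G) = (4 - 9*G²) - 1*(-12) = (4 - 9*G²) + 12 = 16 - 9*G²)
((8 - 9)*(-11))*f(38) - 553 = ((8 - 9)*(-11))*(16 - 9*38²) - 553 = (-1*(-11))*(16 - 9*1444) - 553 = 11*(16 - 12996) - 553 = 11*(-12980) - 553 = -142780 - 553 = -143333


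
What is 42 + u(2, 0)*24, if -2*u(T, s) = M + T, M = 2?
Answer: -6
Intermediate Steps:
u(T, s) = -1 - T/2 (u(T, s) = -(2 + T)/2 = -1 - T/2)
42 + u(2, 0)*24 = 42 + (-1 - 1/2*2)*24 = 42 + (-1 - 1)*24 = 42 - 2*24 = 42 - 48 = -6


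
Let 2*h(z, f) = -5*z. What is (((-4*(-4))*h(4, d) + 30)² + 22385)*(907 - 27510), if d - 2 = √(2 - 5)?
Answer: -1045098855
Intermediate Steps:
d = 2 + I*√3 (d = 2 + √(2 - 5) = 2 + √(-3) = 2 + I*√3 ≈ 2.0 + 1.732*I)
h(z, f) = -5*z/2 (h(z, f) = (-5*z)/2 = -5*z/2)
(((-4*(-4))*h(4, d) + 30)² + 22385)*(907 - 27510) = (((-4*(-4))*(-5/2*4) + 30)² + 22385)*(907 - 27510) = ((16*(-10) + 30)² + 22385)*(-26603) = ((-160 + 30)² + 22385)*(-26603) = ((-130)² + 22385)*(-26603) = (16900 + 22385)*(-26603) = 39285*(-26603) = -1045098855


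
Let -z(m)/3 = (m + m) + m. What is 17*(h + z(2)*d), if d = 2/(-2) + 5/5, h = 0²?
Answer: 0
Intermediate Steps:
h = 0
z(m) = -9*m (z(m) = -3*((m + m) + m) = -3*(2*m + m) = -9*m)
d = 0 (d = 2*(-½) + 5*(⅕) = -1 + 1 = 0)
17*(h + z(2)*d) = 17*(0 - 9*2*0) = 17*(0 - 18*0) = 17*(0 + 0) = 17*0 = 0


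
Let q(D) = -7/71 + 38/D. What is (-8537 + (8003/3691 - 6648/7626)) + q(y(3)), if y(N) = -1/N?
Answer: -2881072026373/333079531 ≈ -8649.8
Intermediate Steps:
q(D) = -7/71 + 38/D (q(D) = -7*1/71 + 38/D = -7/71 + 38/D)
(-8537 + (8003/3691 - 6648/7626)) + q(y(3)) = (-8537 + (8003/3691 - 6648/7626)) + (-7/71 + 38/((-1/3))) = (-8537 + (8003*(1/3691) - 6648*1/7626)) + (-7/71 + 38/((-1*⅓))) = (-8537 + (8003/3691 - 1108/1271)) + (-7/71 + 38/(-⅓)) = (-8537 + 6082185/4691261) + (-7/71 + 38*(-3)) = -40043212972/4691261 + (-7/71 - 114) = -40043212972/4691261 - 8101/71 = -2881072026373/333079531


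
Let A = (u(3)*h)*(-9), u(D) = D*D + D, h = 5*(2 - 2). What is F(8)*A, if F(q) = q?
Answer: 0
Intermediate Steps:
h = 0 (h = 5*0 = 0)
u(D) = D + D² (u(D) = D² + D = D + D²)
A = 0 (A = ((3*(1 + 3))*0)*(-9) = ((3*4)*0)*(-9) = (12*0)*(-9) = 0*(-9) = 0)
F(8)*A = 8*0 = 0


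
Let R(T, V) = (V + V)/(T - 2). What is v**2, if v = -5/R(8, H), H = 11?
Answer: 225/121 ≈ 1.8595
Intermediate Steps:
R(T, V) = 2*V/(-2 + T) (R(T, V) = (2*V)/(-2 + T) = 2*V/(-2 + T))
v = -15/11 (v = -5/(2*11/(-2 + 8)) = -5/(2*11/6) = -5/(2*11*(1/6)) = -5/11/3 = -5*3/11 = -15/11 ≈ -1.3636)
v**2 = (-15/11)**2 = 225/121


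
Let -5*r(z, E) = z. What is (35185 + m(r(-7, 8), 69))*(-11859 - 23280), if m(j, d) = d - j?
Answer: -6193705557/5 ≈ -1.2387e+9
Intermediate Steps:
r(z, E) = -z/5
(35185 + m(r(-7, 8), 69))*(-11859 - 23280) = (35185 + (69 - (-1)*(-7)/5))*(-11859 - 23280) = (35185 + (69 - 1*7/5))*(-35139) = (35185 + (69 - 7/5))*(-35139) = (35185 + 338/5)*(-35139) = (176263/5)*(-35139) = -6193705557/5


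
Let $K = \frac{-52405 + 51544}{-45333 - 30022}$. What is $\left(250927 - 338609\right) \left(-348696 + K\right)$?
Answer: $\frac{329133003379194}{10765} \approx 3.0574 \cdot 10^{10}$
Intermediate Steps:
$K = \frac{123}{10765}$ ($K = - \frac{861}{-75355} = \left(-861\right) \left(- \frac{1}{75355}\right) = \frac{123}{10765} \approx 0.011426$)
$\left(250927 - 338609\right) \left(-348696 + K\right) = \left(250927 - 338609\right) \left(-348696 + \frac{123}{10765}\right) = \left(-87682\right) \left(- \frac{3753712317}{10765}\right) = \frac{329133003379194}{10765}$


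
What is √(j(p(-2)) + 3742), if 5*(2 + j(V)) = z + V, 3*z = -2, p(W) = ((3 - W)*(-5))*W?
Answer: 2*√210930/15 ≈ 61.236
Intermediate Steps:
p(W) = W*(-15 + 5*W) (p(W) = (-15 + 5*W)*W = W*(-15 + 5*W))
z = -⅔ (z = (⅓)*(-2) = -⅔ ≈ -0.66667)
j(V) = -32/15 + V/5 (j(V) = -2 + (-⅔ + V)/5 = -2 + (-2/15 + V/5) = -32/15 + V/5)
√(j(p(-2)) + 3742) = √((-32/15 + (5*(-2)*(-3 - 2))/5) + 3742) = √((-32/15 + (5*(-2)*(-5))/5) + 3742) = √((-32/15 + (⅕)*50) + 3742) = √((-32/15 + 10) + 3742) = √(118/15 + 3742) = √(56248/15) = 2*√210930/15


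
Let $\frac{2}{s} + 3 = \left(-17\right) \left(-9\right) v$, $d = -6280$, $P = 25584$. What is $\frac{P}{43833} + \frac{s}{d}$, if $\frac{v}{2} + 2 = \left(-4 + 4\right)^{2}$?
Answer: $\frac{16468435411}{28215302100} \approx 0.58367$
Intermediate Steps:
$v = -4$ ($v = -4 + 2 \left(-4 + 4\right)^{2} = -4 + 2 \cdot 0^{2} = -4 + 2 \cdot 0 = -4 + 0 = -4$)
$s = - \frac{2}{615}$ ($s = \frac{2}{-3 + \left(-17\right) \left(-9\right) \left(-4\right)} = \frac{2}{-3 + 153 \left(-4\right)} = \frac{2}{-3 - 612} = \frac{2}{-615} = 2 \left(- \frac{1}{615}\right) = - \frac{2}{615} \approx -0.003252$)
$\frac{P}{43833} + \frac{s}{d} = \frac{25584}{43833} - \frac{2}{615 \left(-6280\right)} = 25584 \cdot \frac{1}{43833} - - \frac{1}{1931100} = \frac{8528}{14611} + \frac{1}{1931100} = \frac{16468435411}{28215302100}$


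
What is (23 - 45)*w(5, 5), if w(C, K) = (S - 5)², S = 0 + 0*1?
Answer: -550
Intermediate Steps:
S = 0 (S = 0 + 0 = 0)
w(C, K) = 25 (w(C, K) = (0 - 5)² = (-5)² = 25)
(23 - 45)*w(5, 5) = (23 - 45)*25 = -22*25 = -550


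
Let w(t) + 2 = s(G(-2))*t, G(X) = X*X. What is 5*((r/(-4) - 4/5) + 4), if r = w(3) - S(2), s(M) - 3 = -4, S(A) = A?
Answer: 99/4 ≈ 24.750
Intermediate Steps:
G(X) = X²
s(M) = -1 (s(M) = 3 - 4 = -1)
w(t) = -2 - t
r = -7 (r = (-2 - 1*3) - 1*2 = (-2 - 3) - 2 = -5 - 2 = -7)
5*((r/(-4) - 4/5) + 4) = 5*((-7/(-4) - 4/5) + 4) = 5*((-7*(-¼) - 4*⅕) + 4) = 5*((7/4 - ⅘) + 4) = 5*(19/20 + 4) = 5*(99/20) = 99/4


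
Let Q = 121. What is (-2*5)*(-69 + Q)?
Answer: -520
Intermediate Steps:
(-2*5)*(-69 + Q) = (-2*5)*(-69 + 121) = -10*52 = -520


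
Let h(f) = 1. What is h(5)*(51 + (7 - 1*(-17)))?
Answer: 75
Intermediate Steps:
h(5)*(51 + (7 - 1*(-17))) = 1*(51 + (7 - 1*(-17))) = 1*(51 + (7 + 17)) = 1*(51 + 24) = 1*75 = 75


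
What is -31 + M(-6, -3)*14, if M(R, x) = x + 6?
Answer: 11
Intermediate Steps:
M(R, x) = 6 + x
-31 + M(-6, -3)*14 = -31 + (6 - 3)*14 = -31 + 3*14 = -31 + 42 = 11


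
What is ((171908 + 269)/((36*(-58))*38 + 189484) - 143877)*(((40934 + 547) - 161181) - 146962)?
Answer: 2112821772038593/55070 ≈ 3.8366e+10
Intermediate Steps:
((171908 + 269)/((36*(-58))*38 + 189484) - 143877)*(((40934 + 547) - 161181) - 146962) = (172177/(-2088*38 + 189484) - 143877)*((41481 - 161181) - 146962) = (172177/(-79344 + 189484) - 143877)*(-119700 - 146962) = (172177/110140 - 143877)*(-266662) = -15846440603/110140*(-266662) = 2112821772038593/55070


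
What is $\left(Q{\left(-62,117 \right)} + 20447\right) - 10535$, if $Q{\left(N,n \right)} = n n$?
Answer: $23601$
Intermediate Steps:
$Q{\left(N,n \right)} = n^{2}$
$\left(Q{\left(-62,117 \right)} + 20447\right) - 10535 = \left(117^{2} + 20447\right) - 10535 = \left(13689 + 20447\right) - 10535 = 34136 - 10535 = 23601$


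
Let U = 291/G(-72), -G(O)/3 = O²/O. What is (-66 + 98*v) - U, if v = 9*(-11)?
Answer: -703393/72 ≈ -9769.3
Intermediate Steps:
G(O) = -3*O (G(O) = -3*O²/O = -3*O)
v = -99
U = 97/72 (U = 291/((-3*(-72))) = 291/216 = 291*(1/216) = 97/72 ≈ 1.3472)
(-66 + 98*v) - U = (-66 + 98*(-99)) - 1*97/72 = (-66 - 9702) - 97/72 = -9768 - 97/72 = -703393/72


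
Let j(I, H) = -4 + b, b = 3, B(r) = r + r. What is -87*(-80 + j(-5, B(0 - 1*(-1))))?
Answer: 7047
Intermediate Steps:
B(r) = 2*r
j(I, H) = -1 (j(I, H) = -4 + 3 = -1)
-87*(-80 + j(-5, B(0 - 1*(-1)))) = -87*(-80 - 1) = -87*(-81) = 7047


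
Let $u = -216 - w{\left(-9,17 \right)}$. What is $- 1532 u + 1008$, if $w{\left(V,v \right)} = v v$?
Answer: $774668$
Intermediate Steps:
$w{\left(V,v \right)} = v^{2}$
$u = -505$ ($u = -216 - 17^{2} = -216 - 289 = -505$)
$- 1532 u + 1008 = \left(-1532\right) \left(-505\right) + 1008 = 773660 + 1008 = 774668$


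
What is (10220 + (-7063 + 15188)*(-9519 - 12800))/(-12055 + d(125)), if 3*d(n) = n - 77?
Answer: 60443885/4013 ≈ 15062.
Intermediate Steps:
d(n) = -77/3 + n/3 (d(n) = (n - 77)/3 = (-77 + n)/3 = -77/3 + n/3)
(10220 + (-7063 + 15188)*(-9519 - 12800))/(-12055 + d(125)) = (10220 + (-7063 + 15188)*(-9519 - 12800))/(-12055 + (-77/3 + (1/3)*125)) = (10220 + 8125*(-22319))/(-12055 + (-77/3 + 125/3)) = (10220 - 181341875)/(-12055 + 16) = -181331655/(-12039) = -181331655*(-1/12039) = 60443885/4013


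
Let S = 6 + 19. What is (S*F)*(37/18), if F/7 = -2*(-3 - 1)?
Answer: 25900/9 ≈ 2877.8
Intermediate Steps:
S = 25
F = 56 (F = 7*(-2*(-3 - 1)) = 7*(-2*(-4)) = 7*8 = 56)
(S*F)*(37/18) = (25*56)*(37/18) = 1400*(37*(1/18)) = 1400*(37/18) = 25900/9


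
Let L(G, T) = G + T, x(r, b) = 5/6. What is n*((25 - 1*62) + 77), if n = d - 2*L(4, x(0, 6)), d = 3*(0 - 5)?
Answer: -2960/3 ≈ -986.67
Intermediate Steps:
x(r, b) = ⅚ (x(r, b) = 5*(⅙) = ⅚)
d = -15 (d = 3*(-5) = -15)
n = -74/3 (n = -15 - 2*(4 + ⅚) = -15 - 2*29/6 = -15 - 29/3 = -74/3 ≈ -24.667)
n*((25 - 1*62) + 77) = -74*((25 - 1*62) + 77)/3 = -74*((25 - 62) + 77)/3 = -74*(-37 + 77)/3 = -74/3*40 = -2960/3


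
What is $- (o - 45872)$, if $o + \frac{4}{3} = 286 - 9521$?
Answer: $\frac{165325}{3} \approx 55108.0$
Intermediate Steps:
$o = - \frac{27709}{3}$ ($o = - \frac{4}{3} + \left(286 - 9521\right) = - \frac{4}{3} - 9235 = - \frac{27709}{3} \approx -9236.3$)
$- (o - 45872) = - (- \frac{27709}{3} - 45872) = \left(-1\right) \left(- \frac{165325}{3}\right) = \frac{165325}{3}$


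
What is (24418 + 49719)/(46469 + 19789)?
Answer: 74137/66258 ≈ 1.1189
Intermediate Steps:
(24418 + 49719)/(46469 + 19789) = 74137/66258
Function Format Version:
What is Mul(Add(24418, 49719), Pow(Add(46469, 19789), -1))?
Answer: Rational(74137, 66258) ≈ 1.1189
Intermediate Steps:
Mul(Add(24418, 49719), Pow(Add(46469, 19789), -1)) = Mul(74137, Pow(66258, -1)) = Mul(74137, Rational(1, 66258)) = Rational(74137, 66258)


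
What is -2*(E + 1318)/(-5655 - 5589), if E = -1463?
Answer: -145/5622 ≈ -0.025792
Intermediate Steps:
-2*(E + 1318)/(-5655 - 5589) = -2*(-1463 + 1318)/(-5655 - 5589) = -(-290)/(-11244) = -(-290)*(-1)/11244 = -2*145/11244 = -145/5622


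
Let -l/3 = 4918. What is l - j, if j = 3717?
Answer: -18471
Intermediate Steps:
l = -14754 (l = -3*4918 = -14754)
l - j = -14754 - 1*3717 = -14754 - 3717 = -18471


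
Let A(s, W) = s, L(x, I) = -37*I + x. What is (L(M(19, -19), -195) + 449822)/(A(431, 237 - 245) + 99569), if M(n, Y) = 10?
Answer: 457047/100000 ≈ 4.5705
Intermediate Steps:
L(x, I) = x - 37*I
(L(M(19, -19), -195) + 449822)/(A(431, 237 - 245) + 99569) = ((10 - 37*(-195)) + 449822)/(431 + 99569) = ((10 + 7215) + 449822)/100000 = (7225 + 449822)*(1/100000) = 457047*(1/100000) = 457047/100000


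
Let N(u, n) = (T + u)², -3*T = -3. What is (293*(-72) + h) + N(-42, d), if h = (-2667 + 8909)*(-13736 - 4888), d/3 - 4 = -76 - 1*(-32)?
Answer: -116270423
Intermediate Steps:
T = 1 (T = -⅓*(-3) = 1)
d = -120 (d = 12 + 3*(-76 - 1*(-32)) = 12 + 3*(-76 + 32) = 12 + 3*(-44) = 12 - 132 = -120)
N(u, n) = (1 + u)²
h = -116251008 (h = 6242*(-18624) = -116251008)
(293*(-72) + h) + N(-42, d) = (293*(-72) - 116251008) + (1 - 42)² = (-21096 - 116251008) + (-41)² = -116272104 + 1681 = -116270423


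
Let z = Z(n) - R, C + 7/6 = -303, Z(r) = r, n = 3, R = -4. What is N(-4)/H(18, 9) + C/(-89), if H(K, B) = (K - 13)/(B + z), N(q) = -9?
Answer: -67771/2670 ≈ -25.382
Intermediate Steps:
C = -1825/6 (C = -7/6 - 303 = -1825/6 ≈ -304.17)
z = 7 (z = 3 - 1*(-4) = 3 + 4 = 7)
H(K, B) = (-13 + K)/(7 + B) (H(K, B) = (K - 13)/(B + 7) = (-13 + K)/(7 + B))
N(-4)/H(18, 9) + C/(-89) = -9*(7 + 9)/(-13 + 18) - 1825/6/(-89) = -9/(5/16) - 1825/6*(-1/89) = -9/((1/16)*5) + 1825/534 = -9/5/16 + 1825/534 = -9*16/5 + 1825/534 = -144/5 + 1825/534 = -67771/2670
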